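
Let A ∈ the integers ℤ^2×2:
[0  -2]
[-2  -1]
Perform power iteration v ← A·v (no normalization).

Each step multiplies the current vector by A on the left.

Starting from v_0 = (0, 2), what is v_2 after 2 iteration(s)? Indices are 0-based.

v_0 = (0, 2).
v_1 = A·v_0 = (-4, -2).
v_2 = A·v_1 = (4, 10).

v_2 = (4, 10)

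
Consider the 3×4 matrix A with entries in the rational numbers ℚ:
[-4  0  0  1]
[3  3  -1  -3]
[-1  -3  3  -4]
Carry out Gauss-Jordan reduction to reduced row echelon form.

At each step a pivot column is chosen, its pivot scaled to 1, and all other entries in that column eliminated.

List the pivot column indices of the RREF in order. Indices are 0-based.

pivot(0,0)=-4: scale R0 → (1, 0, 0, -1/4)
  clear (1,0): R1 −= (3)R0 → (0, 3, -1, -9/4)
  clear (2,0): R2 −= (-1)R0 → (0, -3, 3, -17/4)
pivot(1,1)=3: scale R1 → (0, 1, -1/3, -3/4)
  clear (2,1): R2 −= (-3)R1 → (0, 0, 2, -13/2)
pivot(2,2)=2: scale R2 → (0, 0, 1, -13/4)
  clear (1,2): R1 −= (-1/3)R2 → (0, 1, 0, -11/6)

pivot columns: 0, 1, 2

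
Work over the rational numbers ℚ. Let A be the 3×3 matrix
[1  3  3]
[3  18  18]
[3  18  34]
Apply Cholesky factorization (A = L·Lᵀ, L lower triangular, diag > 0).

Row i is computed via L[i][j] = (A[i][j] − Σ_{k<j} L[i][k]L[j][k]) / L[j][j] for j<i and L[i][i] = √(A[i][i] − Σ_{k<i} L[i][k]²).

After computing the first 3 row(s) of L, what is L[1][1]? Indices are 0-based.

L[1][1] = 3

Step 1: L[0][0] = √(1) = 1.
  L[1][0] = (3) / L[0][0] = 3.
Step 2: L[1][1] = √(9) = 3.
  L[2][0] = (3) / L[0][0] = 3.
  L[2][1] = (9) / L[1][1] = 3.
Step 3: L[2][2] = √(16) = 4.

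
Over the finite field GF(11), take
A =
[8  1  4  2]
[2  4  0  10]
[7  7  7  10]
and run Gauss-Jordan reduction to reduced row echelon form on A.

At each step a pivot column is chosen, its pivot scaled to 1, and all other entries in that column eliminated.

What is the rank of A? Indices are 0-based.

pivot(0,0)=8: scale R0 → (1, 7, 6, 3)
  clear (1,0): R1 −= (2)R0 → (0, 1, 10, 4)
  clear (2,0): R2 −= (7)R0 → (0, 2, 9, 0)
pivot(1,1)=1: scale R1 → (0, 1, 10, 4)
  clear (0,1): R0 −= (7)R1 → (1, 0, 2, 8)
  clear (2,1): R2 −= (2)R1 → (0, 0, 0, 3)
col 2: no nonzero at/below row 2; advance.
pivot(2,3)=3: scale R2 → (0, 0, 0, 1)
  clear (0,3): R0 −= (8)R2 → (1, 0, 2, 0)
  clear (1,3): R1 −= (4)R2 → (0, 1, 10, 0)

rank = 3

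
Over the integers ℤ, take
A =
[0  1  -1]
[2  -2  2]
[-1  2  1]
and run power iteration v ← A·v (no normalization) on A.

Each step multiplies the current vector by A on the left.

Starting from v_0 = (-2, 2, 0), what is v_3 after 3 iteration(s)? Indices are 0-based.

v_0 = (-2, 2, 0).
v_1 = A·v_0 = (2, -8, 6).
v_2 = A·v_1 = (-14, 32, -12).
v_3 = A·v_2 = (44, -116, 66).

v_3 = (44, -116, 66)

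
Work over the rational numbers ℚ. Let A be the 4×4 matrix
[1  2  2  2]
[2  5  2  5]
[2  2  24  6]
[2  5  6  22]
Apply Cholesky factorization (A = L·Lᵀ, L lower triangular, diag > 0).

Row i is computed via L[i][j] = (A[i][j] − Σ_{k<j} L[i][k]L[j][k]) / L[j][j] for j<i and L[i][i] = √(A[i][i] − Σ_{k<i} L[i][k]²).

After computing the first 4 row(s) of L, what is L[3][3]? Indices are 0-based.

L[3][3] = 4

Step 1: L[0][0] = √(1) = 1.
  L[1][0] = (2) / L[0][0] = 2.
Step 2: L[1][1] = √(1) = 1.
  L[2][0] = (2) / L[0][0] = 2.
  L[2][1] = (-2) / L[1][1] = -2.
Step 3: L[2][2] = √(16) = 4.
  L[3][0] = (2) / L[0][0] = 2.
  L[3][1] = (1) / L[1][1] = 1.
  L[3][2] = (4) / L[2][2] = 1.
Step 4: L[3][3] = √(16) = 4.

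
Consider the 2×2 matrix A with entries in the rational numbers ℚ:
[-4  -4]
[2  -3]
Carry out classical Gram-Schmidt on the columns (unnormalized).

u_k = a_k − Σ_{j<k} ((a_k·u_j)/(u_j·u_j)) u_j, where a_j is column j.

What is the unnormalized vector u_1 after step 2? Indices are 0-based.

u_1 = (-2, -4)

Step 1: u_0 = a_0 = (-4, 2).
Step 2: u_1 = a_1 − (1/2)·u_0 = (-2, -4).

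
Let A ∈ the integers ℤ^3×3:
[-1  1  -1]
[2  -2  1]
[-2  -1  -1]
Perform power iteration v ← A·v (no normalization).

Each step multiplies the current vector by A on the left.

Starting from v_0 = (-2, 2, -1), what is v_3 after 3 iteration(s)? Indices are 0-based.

v_0 = (-2, 2, -1).
v_1 = A·v_0 = (5, -9, 3).
v_2 = A·v_1 = (-17, 31, -4).
v_3 = A·v_2 = (52, -100, 7).

v_3 = (52, -100, 7)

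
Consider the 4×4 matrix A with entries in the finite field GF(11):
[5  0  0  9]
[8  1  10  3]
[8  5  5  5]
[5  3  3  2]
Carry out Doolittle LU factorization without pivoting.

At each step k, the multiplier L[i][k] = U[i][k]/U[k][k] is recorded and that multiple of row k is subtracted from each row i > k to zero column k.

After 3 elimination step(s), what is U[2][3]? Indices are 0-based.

U[2][3] = 8

k=0: U[0][0]=5
  eliminate (1,0): mult=6, new row 1: (0, 1, 10, 4); set L[1][0]=6
  eliminate (2,0): mult=6, new row 2: (0, 5, 5, 6); set L[2][0]=6
  eliminate (3,0): mult=1, new row 3: (0, 3, 3, 4); set L[3][0]=1
k=1: U[1][1]=1
  eliminate (2,1): mult=5, new row 2: (0, 0, 10, 8); set L[2][1]=5
  eliminate (3,1): mult=3, new row 3: (0, 0, 6, 3); set L[3][1]=3
k=2: U[2][2]=10
  eliminate (3,2): mult=5, new row 3: (0, 0, 0, 7); set L[3][2]=5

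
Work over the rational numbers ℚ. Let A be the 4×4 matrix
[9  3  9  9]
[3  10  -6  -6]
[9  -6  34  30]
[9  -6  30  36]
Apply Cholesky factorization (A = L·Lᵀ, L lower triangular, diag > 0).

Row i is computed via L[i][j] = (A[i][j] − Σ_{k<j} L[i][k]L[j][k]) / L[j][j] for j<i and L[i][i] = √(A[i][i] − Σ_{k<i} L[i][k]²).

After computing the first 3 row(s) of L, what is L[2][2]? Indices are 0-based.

Step 1: L[0][0] = √(9) = 3.
  L[1][0] = (3) / L[0][0] = 1.
Step 2: L[1][1] = √(9) = 3.
  L[2][0] = (9) / L[0][0] = 3.
  L[2][1] = (-9) / L[1][1] = -3.
Step 3: L[2][2] = √(16) = 4.

L[2][2] = 4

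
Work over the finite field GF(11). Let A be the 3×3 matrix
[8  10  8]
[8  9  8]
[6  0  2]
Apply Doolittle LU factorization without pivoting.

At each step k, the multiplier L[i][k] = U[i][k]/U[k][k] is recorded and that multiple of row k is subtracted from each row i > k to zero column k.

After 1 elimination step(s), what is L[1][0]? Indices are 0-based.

k=0: U[0][0]=8
  eliminate (1,0): mult=1, new row 1: (0, 10, 0); set L[1][0]=1
  eliminate (2,0): mult=9, new row 2: (0, 9, 7); set L[2][0]=9

L[1][0] = 1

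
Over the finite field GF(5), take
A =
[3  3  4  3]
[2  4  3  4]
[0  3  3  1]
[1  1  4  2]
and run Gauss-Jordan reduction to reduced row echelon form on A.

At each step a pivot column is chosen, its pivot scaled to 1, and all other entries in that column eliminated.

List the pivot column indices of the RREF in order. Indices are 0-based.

pivot columns: 0, 1, 2, 3

[1] R0 /= 3  ⇒  (1, 1, 3, 1)
     R1 -= 2·R0  ⇒  (0, 2, 2, 2)
     R3 -= 1·R0  ⇒  (0, 0, 1, 1)
[2] R1 /= 2  ⇒  (0, 1, 1, 1)
     R0 -= 1·R1  ⇒  (1, 0, 2, 0)
     R2 -= 3·R1  ⇒  (0, 0, 0, 3)
[3] R2 <-> R3
[3] R2 /= 1  ⇒  (0, 0, 1, 1)
     R0 -= 2·R2  ⇒  (1, 0, 0, 3)
     R1 -= 1·R2  ⇒  (0, 1, 0, 0)
[4] R3 /= 3  ⇒  (0, 0, 0, 1)
     R0 -= 3·R3  ⇒  (1, 0, 0, 0)
     R2 -= 1·R3  ⇒  (0, 0, 1, 0)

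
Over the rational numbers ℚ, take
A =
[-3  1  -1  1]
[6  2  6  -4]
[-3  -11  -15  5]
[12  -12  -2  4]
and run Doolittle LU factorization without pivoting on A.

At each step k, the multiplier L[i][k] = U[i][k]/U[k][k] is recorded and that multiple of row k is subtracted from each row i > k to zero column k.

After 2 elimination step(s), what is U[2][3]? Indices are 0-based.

U[2][3] = -2

Step 1: pivot at (0,0) is -3.
  row1 ← row1 − (-2)·row0  ⇒  L[1][0]=-2, U row1=(0, 4, 4, -2)
  row2 ← row2 − (1)·row0  ⇒  L[2][0]=1, U row2=(0, -12, -14, 4)
  row3 ← row3 − (-4)·row0  ⇒  L[3][0]=-4, U row3=(0, -8, -6, 8)
Step 2: pivot at (1,1) is 4.
  row2 ← row2 − (-3)·row1  ⇒  L[2][1]=-3, U row2=(0, 0, -2, -2)
  row3 ← row3 − (-2)·row1  ⇒  L[3][1]=-2, U row3=(0, 0, 2, 4)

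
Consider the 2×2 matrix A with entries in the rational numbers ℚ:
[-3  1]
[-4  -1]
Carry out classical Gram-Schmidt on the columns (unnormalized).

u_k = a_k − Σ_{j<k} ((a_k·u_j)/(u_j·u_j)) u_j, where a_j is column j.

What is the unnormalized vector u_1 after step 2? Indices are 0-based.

Step 1: u_0 = a_0 = (-3, -4).
Step 2: u_1 = a_1 − (1/25)·u_0 = (28/25, -21/25).

u_1 = (28/25, -21/25)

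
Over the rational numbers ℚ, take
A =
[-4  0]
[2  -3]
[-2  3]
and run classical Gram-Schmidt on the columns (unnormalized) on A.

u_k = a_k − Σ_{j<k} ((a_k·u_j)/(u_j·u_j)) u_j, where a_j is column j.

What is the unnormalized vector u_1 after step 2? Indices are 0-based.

Step 1: u_0 = a_0 = (-4, 2, -2).
Step 2: u_1 = a_1 − (-1/2)·u_0 = (-2, -2, 2).

u_1 = (-2, -2, 2)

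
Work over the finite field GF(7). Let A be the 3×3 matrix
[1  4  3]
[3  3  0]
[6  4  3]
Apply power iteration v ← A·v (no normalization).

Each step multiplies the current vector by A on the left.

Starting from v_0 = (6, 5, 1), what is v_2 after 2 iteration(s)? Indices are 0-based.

v_2 = (2, 4, 0)

v_0 = (6, 5, 1).
v_1 = A·v_0 = (1, 5, 3).
v_2 = A·v_1 = (2, 4, 0).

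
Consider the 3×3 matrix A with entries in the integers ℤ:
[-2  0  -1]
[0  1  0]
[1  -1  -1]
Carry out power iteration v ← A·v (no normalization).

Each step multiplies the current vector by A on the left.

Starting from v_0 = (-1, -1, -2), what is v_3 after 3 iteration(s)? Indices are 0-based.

v_3 = (17, -1, -12)

v_0 = (-1, -1, -2).
v_1 = A·v_0 = (4, -1, 2).
v_2 = A·v_1 = (-10, -1, 3).
v_3 = A·v_2 = (17, -1, -12).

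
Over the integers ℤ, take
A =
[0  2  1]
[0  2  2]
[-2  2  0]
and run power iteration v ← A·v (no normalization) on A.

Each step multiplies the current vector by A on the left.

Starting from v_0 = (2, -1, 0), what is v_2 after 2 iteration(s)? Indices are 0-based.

v_2 = (-10, -16, 0)

v_0 = (2, -1, 0).
v_1 = A·v_0 = (-2, -2, -6).
v_2 = A·v_1 = (-10, -16, 0).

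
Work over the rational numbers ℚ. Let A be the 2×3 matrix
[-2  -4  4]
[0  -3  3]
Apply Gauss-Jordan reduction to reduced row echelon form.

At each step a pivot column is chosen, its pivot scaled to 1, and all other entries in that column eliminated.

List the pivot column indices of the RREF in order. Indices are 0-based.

pivot columns: 0, 1

pivot(0,0)=-2: scale R0 → (1, 2, -2)
pivot(1,1)=-3: scale R1 → (0, 1, -1)
  clear (0,1): R0 −= (2)R1 → (1, 0, 0)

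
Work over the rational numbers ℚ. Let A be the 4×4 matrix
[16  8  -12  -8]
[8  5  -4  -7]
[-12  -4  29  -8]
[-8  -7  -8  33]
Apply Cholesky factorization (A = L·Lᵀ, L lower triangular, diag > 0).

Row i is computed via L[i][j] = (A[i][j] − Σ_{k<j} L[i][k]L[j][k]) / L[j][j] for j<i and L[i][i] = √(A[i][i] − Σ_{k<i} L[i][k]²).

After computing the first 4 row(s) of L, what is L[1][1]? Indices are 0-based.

Step 1: L[0][0] = √(16) = 4.
  L[1][0] = (8) / L[0][0] = 2.
Step 2: L[1][1] = √(1) = 1.
  L[2][0] = (-12) / L[0][0] = -3.
  L[2][1] = (2) / L[1][1] = 2.
Step 3: L[2][2] = √(16) = 4.
  L[3][0] = (-8) / L[0][0] = -2.
  L[3][1] = (-3) / L[1][1] = -3.
  L[3][2] = (-8) / L[2][2] = -2.
Step 4: L[3][3] = √(16) = 4.

L[1][1] = 1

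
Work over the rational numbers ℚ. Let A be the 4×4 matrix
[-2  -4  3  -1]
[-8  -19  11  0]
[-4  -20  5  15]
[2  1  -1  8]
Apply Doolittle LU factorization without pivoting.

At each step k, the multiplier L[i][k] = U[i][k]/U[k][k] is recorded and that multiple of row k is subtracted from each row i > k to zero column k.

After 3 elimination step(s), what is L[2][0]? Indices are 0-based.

[col 0] pivot -2
  R1 -= 4*R0 → (0, -3, -1, 4)  (L[1][0] := 4)
  R2 -= 2*R0 → (0, -12, -1, 17)  (L[2][0] := 2)
  R3 -= -1*R0 → (0, -3, 2, 7)  (L[3][0] := -1)
[col 1] pivot -3
  R2 -= 4*R1 → (0, 0, 3, 1)  (L[2][1] := 4)
  R3 -= 1*R1 → (0, 0, 3, 3)  (L[3][1] := 1)
[col 2] pivot 3
  R3 -= 1*R2 → (0, 0, 0, 2)  (L[3][2] := 1)

L[2][0] = 2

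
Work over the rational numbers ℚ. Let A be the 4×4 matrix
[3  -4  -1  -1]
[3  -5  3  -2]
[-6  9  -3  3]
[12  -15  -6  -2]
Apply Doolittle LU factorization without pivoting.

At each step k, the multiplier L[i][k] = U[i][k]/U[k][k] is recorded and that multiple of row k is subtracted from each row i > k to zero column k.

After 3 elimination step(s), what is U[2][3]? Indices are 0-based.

Step 1: pivot at (0,0) is 3.
  row1 ← row1 − (1)·row0  ⇒  L[1][0]=1, U row1=(0, -1, 4, -1)
  row2 ← row2 − (-2)·row0  ⇒  L[2][0]=-2, U row2=(0, 1, -5, 1)
  row3 ← row3 − (4)·row0  ⇒  L[3][0]=4, U row3=(0, 1, -2, 2)
Step 2: pivot at (1,1) is -1.
  row2 ← row2 − (-1)·row1  ⇒  L[2][1]=-1, U row2=(0, 0, -1, 0)
  row3 ← row3 − (-1)·row1  ⇒  L[3][1]=-1, U row3=(0, 0, 2, 1)
Step 3: pivot at (2,2) is -1.
  row3 ← row3 − (-2)·row2  ⇒  L[3][2]=-2, U row3=(0, 0, 0, 1)

U[2][3] = 0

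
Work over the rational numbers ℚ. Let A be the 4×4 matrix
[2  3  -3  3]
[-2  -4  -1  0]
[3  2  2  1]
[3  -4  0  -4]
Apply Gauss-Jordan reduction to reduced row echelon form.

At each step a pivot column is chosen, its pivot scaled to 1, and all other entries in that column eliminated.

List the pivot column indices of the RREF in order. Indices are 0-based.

pivot columns: 0, 1, 2, 3

pivot(0,0)=2: scale R0 → (1, 3/2, -3/2, 3/2)
  clear (1,0): R1 −= (-2)R0 → (0, -1, -4, 3)
  clear (2,0): R2 −= (3)R0 → (0, -5/2, 13/2, -7/2)
  clear (3,0): R3 −= (3)R0 → (0, -17/2, 9/2, -17/2)
pivot(1,1)=-1: scale R1 → (0, 1, 4, -3)
  clear (0,1): R0 −= (3/2)R1 → (1, 0, -15/2, 6)
  clear (2,1): R2 −= (-5/2)R1 → (0, 0, 33/2, -11)
  clear (3,1): R3 −= (-17/2)R1 → (0, 0, 77/2, -34)
pivot(2,2)=33/2: scale R2 → (0, 0, 1, -2/3)
  clear (0,2): R0 −= (-15/2)R2 → (1, 0, 0, 1)
  clear (1,2): R1 −= (4)R2 → (0, 1, 0, -1/3)
  clear (3,2): R3 −= (77/2)R2 → (0, 0, 0, -25/3)
pivot(3,3)=-25/3: scale R3 → (0, 0, 0, 1)
  clear (0,3): R0 −= (1)R3 → (1, 0, 0, 0)
  clear (1,3): R1 −= (-1/3)R3 → (0, 1, 0, 0)
  clear (2,3): R2 −= (-2/3)R3 → (0, 0, 1, 0)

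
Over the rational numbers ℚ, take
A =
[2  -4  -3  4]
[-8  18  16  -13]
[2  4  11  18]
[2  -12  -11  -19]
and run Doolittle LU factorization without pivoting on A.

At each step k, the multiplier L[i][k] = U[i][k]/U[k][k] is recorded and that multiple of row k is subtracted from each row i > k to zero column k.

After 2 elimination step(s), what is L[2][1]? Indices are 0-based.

L[2][1] = 4

k=0: U[0][0]=2
  eliminate (1,0): mult=-4, new row 1: (0, 2, 4, 3); set L[1][0]=-4
  eliminate (2,0): mult=1, new row 2: (0, 8, 14, 14); set L[2][0]=1
  eliminate (3,0): mult=1, new row 3: (0, -8, -8, -23); set L[3][0]=1
k=1: U[1][1]=2
  eliminate (2,1): mult=4, new row 2: (0, 0, -2, 2); set L[2][1]=4
  eliminate (3,1): mult=-4, new row 3: (0, 0, 8, -11); set L[3][1]=-4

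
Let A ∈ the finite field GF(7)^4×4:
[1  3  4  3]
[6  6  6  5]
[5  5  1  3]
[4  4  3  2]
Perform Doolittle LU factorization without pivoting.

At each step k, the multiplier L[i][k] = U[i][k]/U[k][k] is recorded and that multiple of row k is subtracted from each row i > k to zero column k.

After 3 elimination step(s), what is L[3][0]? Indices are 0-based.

Step 1: pivot at (0,0) is 1.
  row1 ← row1 − (6)·row0  ⇒  L[1][0]=6, U row1=(0, 2, 3, 1)
  row2 ← row2 − (5)·row0  ⇒  L[2][0]=5, U row2=(0, 4, 2, 2)
  row3 ← row3 − (4)·row0  ⇒  L[3][0]=4, U row3=(0, 6, 1, 4)
Step 2: pivot at (1,1) is 2.
  row2 ← row2 − (2)·row1  ⇒  L[2][1]=2, U row2=(0, 0, 3, 0)
  row3 ← row3 − (3)·row1  ⇒  L[3][1]=3, U row3=(0, 0, 6, 1)
Step 3: pivot at (2,2) is 3.
  row3 ← row3 − (2)·row2  ⇒  L[3][2]=2, U row3=(0, 0, 0, 1)

L[3][0] = 4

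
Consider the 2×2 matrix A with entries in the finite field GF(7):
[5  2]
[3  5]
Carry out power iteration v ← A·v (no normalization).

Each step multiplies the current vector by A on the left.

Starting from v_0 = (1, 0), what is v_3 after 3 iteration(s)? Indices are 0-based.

v_0 = (1, 0).
v_1 = A·v_0 = (5, 3).
v_2 = A·v_1 = (3, 2).
v_3 = A·v_2 = (5, 5).

v_3 = (5, 5)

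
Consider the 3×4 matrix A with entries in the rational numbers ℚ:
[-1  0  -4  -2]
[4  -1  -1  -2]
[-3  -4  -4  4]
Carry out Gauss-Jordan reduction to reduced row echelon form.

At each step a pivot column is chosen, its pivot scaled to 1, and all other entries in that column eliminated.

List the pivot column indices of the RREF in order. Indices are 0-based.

pivot columns: 0, 1, 2

step 1: normalize row 0 (÷-1) = (1, 0, 4, 2)
  row 1: subtract 4×row0 = (0, -1, -17, -10)
  row 2: subtract -3×row0 = (0, -4, 8, 10)
step 2: normalize row 1 (÷-1) = (0, 1, 17, 10)
  row 2: subtract -4×row1 = (0, 0, 76, 50)
step 3: normalize row 2 (÷76) = (0, 0, 1, 25/38)
  row 0: subtract 4×row2 = (1, 0, 0, -12/19)
  row 1: subtract 17×row2 = (0, 1, 0, -45/38)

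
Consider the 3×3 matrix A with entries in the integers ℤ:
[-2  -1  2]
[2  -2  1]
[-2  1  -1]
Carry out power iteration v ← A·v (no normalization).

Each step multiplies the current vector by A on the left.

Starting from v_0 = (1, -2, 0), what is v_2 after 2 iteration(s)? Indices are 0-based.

v_2 = (-14, -16, 10)

v_0 = (1, -2, 0).
v_1 = A·v_0 = (0, 6, -4).
v_2 = A·v_1 = (-14, -16, 10).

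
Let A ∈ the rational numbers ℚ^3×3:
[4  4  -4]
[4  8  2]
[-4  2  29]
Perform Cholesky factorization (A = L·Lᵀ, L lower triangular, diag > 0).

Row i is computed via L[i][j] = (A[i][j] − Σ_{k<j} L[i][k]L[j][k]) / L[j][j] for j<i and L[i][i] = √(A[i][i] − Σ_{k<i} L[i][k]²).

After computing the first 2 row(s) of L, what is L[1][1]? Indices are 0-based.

Step 1: L[0][0] = √(4) = 2.
  L[1][0] = (4) / L[0][0] = 2.
Step 2: L[1][1] = √(4) = 2.

L[1][1] = 2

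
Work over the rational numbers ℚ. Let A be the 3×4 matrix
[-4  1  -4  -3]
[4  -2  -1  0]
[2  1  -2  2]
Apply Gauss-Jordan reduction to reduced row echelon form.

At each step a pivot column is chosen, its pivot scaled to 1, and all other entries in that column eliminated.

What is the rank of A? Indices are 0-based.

[1] R0 /= -4  ⇒  (1, -1/4, 1, 3/4)
     R1 -= 4·R0  ⇒  (0, -1, -5, -3)
     R2 -= 2·R0  ⇒  (0, 3/2, -4, 1/2)
[2] R1 /= -1  ⇒  (0, 1, 5, 3)
     R0 -= -1/4·R1  ⇒  (1, 0, 9/4, 3/2)
     R2 -= 3/2·R1  ⇒  (0, 0, -23/2, -4)
[3] R2 /= -23/2  ⇒  (0, 0, 1, 8/23)
     R0 -= 9/4·R2  ⇒  (1, 0, 0, 33/46)
     R1 -= 5·R2  ⇒  (0, 1, 0, 29/23)

rank = 3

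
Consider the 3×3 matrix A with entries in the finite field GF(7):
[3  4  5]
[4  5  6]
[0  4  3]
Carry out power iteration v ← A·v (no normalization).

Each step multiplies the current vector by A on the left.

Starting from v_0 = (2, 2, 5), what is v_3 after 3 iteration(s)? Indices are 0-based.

v_3 = (2, 3, 0)

v_0 = (2, 2, 5).
v_1 = A·v_0 = (4, 6, 2).
v_2 = A·v_1 = (4, 2, 2).
v_3 = A·v_2 = (2, 3, 0).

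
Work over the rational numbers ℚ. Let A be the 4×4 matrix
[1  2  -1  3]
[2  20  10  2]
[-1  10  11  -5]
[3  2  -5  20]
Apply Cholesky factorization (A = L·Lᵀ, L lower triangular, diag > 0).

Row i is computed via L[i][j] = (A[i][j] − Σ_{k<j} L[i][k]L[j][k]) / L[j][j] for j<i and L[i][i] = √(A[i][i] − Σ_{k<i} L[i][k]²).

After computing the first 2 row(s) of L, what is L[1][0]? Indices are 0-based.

Step 1: L[0][0] = √(1) = 1.
  L[1][0] = (2) / L[0][0] = 2.
Step 2: L[1][1] = √(16) = 4.

L[1][0] = 2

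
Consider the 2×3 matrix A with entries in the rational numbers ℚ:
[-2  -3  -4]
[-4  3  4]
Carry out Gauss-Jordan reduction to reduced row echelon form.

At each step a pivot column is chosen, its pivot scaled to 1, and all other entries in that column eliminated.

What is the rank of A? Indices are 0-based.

rank = 2

pivot(0,0)=-2: scale R0 → (1, 3/2, 2)
  clear (1,0): R1 −= (-4)R0 → (0, 9, 12)
pivot(1,1)=9: scale R1 → (0, 1, 4/3)
  clear (0,1): R0 −= (3/2)R1 → (1, 0, 0)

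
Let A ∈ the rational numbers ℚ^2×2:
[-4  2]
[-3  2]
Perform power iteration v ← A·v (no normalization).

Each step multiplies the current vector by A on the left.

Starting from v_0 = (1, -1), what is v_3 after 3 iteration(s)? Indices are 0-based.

v_3 = (-40, -26)

v_0 = (1, -1).
v_1 = A·v_0 = (-6, -5).
v_2 = A·v_1 = (14, 8).
v_3 = A·v_2 = (-40, -26).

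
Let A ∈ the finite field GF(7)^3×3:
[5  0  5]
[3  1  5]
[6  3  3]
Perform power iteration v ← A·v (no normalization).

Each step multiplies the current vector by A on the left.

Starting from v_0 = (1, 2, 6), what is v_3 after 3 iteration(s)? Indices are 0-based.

v_0 = (1, 2, 6).
v_1 = A·v_0 = (0, 0, 2).
v_2 = A·v_1 = (3, 3, 6).
v_3 = A·v_2 = (3, 0, 3).

v_3 = (3, 0, 3)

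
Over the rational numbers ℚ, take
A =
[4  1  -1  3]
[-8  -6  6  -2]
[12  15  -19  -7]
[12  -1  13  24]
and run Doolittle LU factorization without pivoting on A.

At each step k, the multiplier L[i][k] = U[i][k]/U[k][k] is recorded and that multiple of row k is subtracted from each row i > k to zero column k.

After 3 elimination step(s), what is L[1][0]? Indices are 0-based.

Step 1: pivot at (0,0) is 4.
  row1 ← row1 − (-2)·row0  ⇒  L[1][0]=-2, U row1=(0, -4, 4, 4)
  row2 ← row2 − (3)·row0  ⇒  L[2][0]=3, U row2=(0, 12, -16, -16)
  row3 ← row3 − (3)·row0  ⇒  L[3][0]=3, U row3=(0, -4, 16, 15)
Step 2: pivot at (1,1) is -4.
  row2 ← row2 − (-3)·row1  ⇒  L[2][1]=-3, U row2=(0, 0, -4, -4)
  row3 ← row3 − (1)·row1  ⇒  L[3][1]=1, U row3=(0, 0, 12, 11)
Step 3: pivot at (2,2) is -4.
  row3 ← row3 − (-3)·row2  ⇒  L[3][2]=-3, U row3=(0, 0, 0, -1)

L[1][0] = -2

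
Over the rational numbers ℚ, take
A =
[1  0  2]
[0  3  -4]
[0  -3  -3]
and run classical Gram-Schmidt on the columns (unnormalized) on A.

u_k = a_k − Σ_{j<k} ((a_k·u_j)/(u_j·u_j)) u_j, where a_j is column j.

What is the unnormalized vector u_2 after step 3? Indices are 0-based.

Step 1: u_0 = a_0 = (1, 0, 0).
Step 2: u_1 = a_1 − (0)·u_0 = (0, 3, -3).
Step 3: u_2 = a_2 − (2)·u_0 − (-1/6)·u_1 = (0, -7/2, -7/2).

u_2 = (0, -7/2, -7/2)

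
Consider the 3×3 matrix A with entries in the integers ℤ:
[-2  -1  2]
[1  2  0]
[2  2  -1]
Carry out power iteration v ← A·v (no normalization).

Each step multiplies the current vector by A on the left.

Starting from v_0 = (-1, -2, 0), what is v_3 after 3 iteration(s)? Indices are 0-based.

v_3 = (44, -27, -46)

v_0 = (-1, -2, 0).
v_1 = A·v_0 = (4, -5, -6).
v_2 = A·v_1 = (-15, -6, 4).
v_3 = A·v_2 = (44, -27, -46).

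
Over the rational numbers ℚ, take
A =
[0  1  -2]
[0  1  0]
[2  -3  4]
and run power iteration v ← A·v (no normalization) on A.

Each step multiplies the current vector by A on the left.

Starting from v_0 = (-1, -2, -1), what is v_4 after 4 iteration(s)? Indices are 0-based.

v_4 = (-54, -2, 82)

v_0 = (-1, -2, -1).
v_1 = A·v_0 = (0, -2, 0).
v_2 = A·v_1 = (-2, -2, 6).
v_3 = A·v_2 = (-14, -2, 26).
v_4 = A·v_3 = (-54, -2, 82).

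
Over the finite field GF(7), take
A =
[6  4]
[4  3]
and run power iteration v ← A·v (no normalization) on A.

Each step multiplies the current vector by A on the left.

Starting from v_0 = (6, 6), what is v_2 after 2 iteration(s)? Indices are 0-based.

v_2 = (3, 2)

v_0 = (6, 6).
v_1 = A·v_0 = (4, 0).
v_2 = A·v_1 = (3, 2).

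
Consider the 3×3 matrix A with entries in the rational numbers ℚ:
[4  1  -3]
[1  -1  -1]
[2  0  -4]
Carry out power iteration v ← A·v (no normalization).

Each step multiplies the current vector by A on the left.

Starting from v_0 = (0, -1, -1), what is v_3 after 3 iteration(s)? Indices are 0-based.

v_0 = (0, -1, -1).
v_1 = A·v_0 = (2, 2, 4).
v_2 = A·v_1 = (-2, -4, -12).
v_3 = A·v_2 = (24, 14, 44).

v_3 = (24, 14, 44)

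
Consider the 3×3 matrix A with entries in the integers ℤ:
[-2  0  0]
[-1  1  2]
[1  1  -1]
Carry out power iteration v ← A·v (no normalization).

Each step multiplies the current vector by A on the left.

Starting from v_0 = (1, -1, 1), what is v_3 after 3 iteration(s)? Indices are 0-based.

v_0 = (1, -1, 1).
v_1 = A·v_0 = (-2, 0, -1).
v_2 = A·v_1 = (4, 0, -1).
v_3 = A·v_2 = (-8, -6, 5).

v_3 = (-8, -6, 5)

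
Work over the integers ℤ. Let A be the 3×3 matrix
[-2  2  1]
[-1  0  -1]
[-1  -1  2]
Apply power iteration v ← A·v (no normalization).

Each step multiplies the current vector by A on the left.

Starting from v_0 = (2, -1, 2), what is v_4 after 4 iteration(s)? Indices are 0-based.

v_4 = (-30, -34, 55)

v_0 = (2, -1, 2).
v_1 = A·v_0 = (-4, -4, 3).
v_2 = A·v_1 = (3, 1, 14).
v_3 = A·v_2 = (10, -17, 24).
v_4 = A·v_3 = (-30, -34, 55).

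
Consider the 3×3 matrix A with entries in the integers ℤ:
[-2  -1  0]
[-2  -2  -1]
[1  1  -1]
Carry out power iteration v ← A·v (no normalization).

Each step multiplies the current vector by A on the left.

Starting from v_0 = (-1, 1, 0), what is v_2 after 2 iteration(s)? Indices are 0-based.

v_0 = (-1, 1, 0).
v_1 = A·v_0 = (1, 0, 0).
v_2 = A·v_1 = (-2, -2, 1).

v_2 = (-2, -2, 1)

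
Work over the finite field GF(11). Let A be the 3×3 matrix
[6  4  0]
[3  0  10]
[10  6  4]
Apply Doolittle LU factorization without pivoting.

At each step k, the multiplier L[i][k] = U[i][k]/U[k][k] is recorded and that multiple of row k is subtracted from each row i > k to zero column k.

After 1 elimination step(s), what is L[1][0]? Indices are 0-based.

L[1][0] = 6

[col 0] pivot 6
  R1 -= 6*R0 → (0, 9, 10)  (L[1][0] := 6)
  R2 -= 9*R0 → (0, 3, 4)  (L[2][0] := 9)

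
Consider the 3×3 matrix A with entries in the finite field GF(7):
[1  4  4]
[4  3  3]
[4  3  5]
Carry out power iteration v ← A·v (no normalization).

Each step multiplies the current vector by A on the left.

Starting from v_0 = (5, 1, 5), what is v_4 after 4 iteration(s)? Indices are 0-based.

v_0 = (5, 1, 5).
v_1 = A·v_0 = (1, 3, 6).
v_2 = A·v_1 = (2, 3, 1).
v_3 = A·v_2 = (4, 6, 1).
v_4 = A·v_3 = (4, 2, 4).

v_4 = (4, 2, 4)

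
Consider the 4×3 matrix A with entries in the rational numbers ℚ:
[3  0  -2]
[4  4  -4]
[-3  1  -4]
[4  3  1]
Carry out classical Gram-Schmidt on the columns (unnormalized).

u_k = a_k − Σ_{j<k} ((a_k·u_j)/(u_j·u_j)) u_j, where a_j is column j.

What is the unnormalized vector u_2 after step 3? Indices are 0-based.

Step 1: u_0 = a_0 = (3, 4, -3, 4).
Step 2: u_1 = a_1 − (1/2)·u_0 = (-3/2, 2, 5/2, 1).
Step 3: u_2 = a_2 − (-3/25)·u_0 − (-28/27)·u_1 = (-719/225, -976/675, -1193/675, 1699/675).

u_2 = (-719/225, -976/675, -1193/675, 1699/675)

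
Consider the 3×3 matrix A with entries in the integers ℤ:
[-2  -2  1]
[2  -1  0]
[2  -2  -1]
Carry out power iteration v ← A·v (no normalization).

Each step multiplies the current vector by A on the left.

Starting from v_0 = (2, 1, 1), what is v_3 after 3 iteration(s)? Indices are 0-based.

v_3 = (-1, 23, 53)

v_0 = (2, 1, 1).
v_1 = A·v_0 = (-5, 3, 1).
v_2 = A·v_1 = (5, -13, -17).
v_3 = A·v_2 = (-1, 23, 53).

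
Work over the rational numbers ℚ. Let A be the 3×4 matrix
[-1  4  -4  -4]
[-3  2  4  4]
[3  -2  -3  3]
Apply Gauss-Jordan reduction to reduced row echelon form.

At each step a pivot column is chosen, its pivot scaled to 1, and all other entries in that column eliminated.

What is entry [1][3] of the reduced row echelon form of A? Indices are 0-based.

[1] R0 /= -1  ⇒  (1, -4, 4, 4)
     R1 -= -3·R0  ⇒  (0, -10, 16, 16)
     R2 -= 3·R0  ⇒  (0, 10, -15, -9)
[2] R1 /= -10  ⇒  (0, 1, -8/5, -8/5)
     R0 -= -4·R1  ⇒  (1, 0, -12/5, -12/5)
     R2 -= 10·R1  ⇒  (0, 0, 1, 7)
[3] R2 /= 1  ⇒  (0, 0, 1, 7)
     R0 -= -12/5·R2  ⇒  (1, 0, 0, 72/5)
     R1 -= -8/5·R2  ⇒  (0, 1, 0, 48/5)

M[1][3] = 48/5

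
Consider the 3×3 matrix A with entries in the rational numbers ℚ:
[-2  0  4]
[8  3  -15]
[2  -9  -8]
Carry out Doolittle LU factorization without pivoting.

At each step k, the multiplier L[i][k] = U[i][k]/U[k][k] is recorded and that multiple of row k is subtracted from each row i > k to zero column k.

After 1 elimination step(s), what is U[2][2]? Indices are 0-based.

U[2][2] = -4

[col 0] pivot -2
  R1 -= -4*R0 → (0, 3, 1)  (L[1][0] := -4)
  R2 -= -1*R0 → (0, -9, -4)  (L[2][0] := -1)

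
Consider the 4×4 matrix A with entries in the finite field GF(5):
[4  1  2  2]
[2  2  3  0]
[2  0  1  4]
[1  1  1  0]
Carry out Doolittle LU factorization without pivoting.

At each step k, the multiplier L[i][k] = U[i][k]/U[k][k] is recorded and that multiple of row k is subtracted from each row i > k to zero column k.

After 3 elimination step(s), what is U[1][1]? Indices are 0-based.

U[1][1] = 4

k=0: U[0][0]=4
  eliminate (1,0): mult=3, new row 1: (0, 4, 2, 4); set L[1][0]=3
  eliminate (2,0): mult=3, new row 2: (0, 2, 0, 3); set L[2][0]=3
  eliminate (3,0): mult=4, new row 3: (0, 2, 3, 2); set L[3][0]=4
k=1: U[1][1]=4
  eliminate (2,1): mult=3, new row 2: (0, 0, 4, 1); set L[2][1]=3
  eliminate (3,1): mult=3, new row 3: (0, 0, 2, 0); set L[3][1]=3
k=2: U[2][2]=4
  eliminate (3,2): mult=3, new row 3: (0, 0, 0, 2); set L[3][2]=3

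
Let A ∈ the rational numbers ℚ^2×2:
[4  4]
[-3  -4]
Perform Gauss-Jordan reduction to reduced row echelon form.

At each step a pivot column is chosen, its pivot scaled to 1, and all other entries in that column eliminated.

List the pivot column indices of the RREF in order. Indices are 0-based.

pivot columns: 0, 1

step 1: normalize row 0 (÷4) = (1, 1)
  row 1: subtract -3×row0 = (0, -1)
step 2: normalize row 1 (÷-1) = (0, 1)
  row 0: subtract 1×row1 = (1, 0)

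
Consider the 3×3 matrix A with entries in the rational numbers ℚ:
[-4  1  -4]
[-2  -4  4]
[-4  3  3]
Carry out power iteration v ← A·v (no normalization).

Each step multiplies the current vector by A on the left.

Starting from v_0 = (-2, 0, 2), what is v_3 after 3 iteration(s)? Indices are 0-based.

v_0 = (-2, 0, 2).
v_1 = A·v_0 = (0, 12, 14).
v_2 = A·v_1 = (-44, 8, 78).
v_3 = A·v_2 = (-128, 368, 434).

v_3 = (-128, 368, 434)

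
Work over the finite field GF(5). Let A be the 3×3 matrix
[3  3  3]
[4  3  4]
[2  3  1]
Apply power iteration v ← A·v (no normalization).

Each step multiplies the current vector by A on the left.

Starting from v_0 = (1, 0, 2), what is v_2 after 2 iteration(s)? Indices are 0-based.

v_2 = (0, 3, 3)

v_0 = (1, 0, 2).
v_1 = A·v_0 = (4, 2, 4).
v_2 = A·v_1 = (0, 3, 3).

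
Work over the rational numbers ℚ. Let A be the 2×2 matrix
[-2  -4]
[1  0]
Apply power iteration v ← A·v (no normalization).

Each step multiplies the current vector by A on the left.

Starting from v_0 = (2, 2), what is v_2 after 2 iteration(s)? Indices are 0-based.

v_0 = (2, 2).
v_1 = A·v_0 = (-12, 2).
v_2 = A·v_1 = (16, -12).

v_2 = (16, -12)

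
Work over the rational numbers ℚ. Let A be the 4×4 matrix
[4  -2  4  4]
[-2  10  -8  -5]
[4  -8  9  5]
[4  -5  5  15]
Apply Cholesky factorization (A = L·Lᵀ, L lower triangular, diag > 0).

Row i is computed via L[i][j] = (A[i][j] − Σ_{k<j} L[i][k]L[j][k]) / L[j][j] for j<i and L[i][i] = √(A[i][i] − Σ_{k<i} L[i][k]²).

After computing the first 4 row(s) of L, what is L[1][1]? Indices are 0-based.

Step 1: L[0][0] = √(4) = 2.
  L[1][0] = (-2) / L[0][0] = -1.
Step 2: L[1][1] = √(9) = 3.
  L[2][0] = (4) / L[0][0] = 2.
  L[2][1] = (-6) / L[1][1] = -2.
Step 3: L[2][2] = √(1) = 1.
  L[3][0] = (4) / L[0][0] = 2.
  L[3][1] = (-3) / L[1][1] = -1.
  L[3][2] = (-1) / L[2][2] = -1.
Step 4: L[3][3] = √(9) = 3.

L[1][1] = 3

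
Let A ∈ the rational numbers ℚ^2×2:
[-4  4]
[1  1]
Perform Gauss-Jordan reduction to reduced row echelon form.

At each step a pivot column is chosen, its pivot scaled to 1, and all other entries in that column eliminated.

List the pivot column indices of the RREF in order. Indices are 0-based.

pivot(0,0)=-4: scale R0 → (1, -1)
  clear (1,0): R1 −= (1)R0 → (0, 2)
pivot(1,1)=2: scale R1 → (0, 1)
  clear (0,1): R0 −= (-1)R1 → (1, 0)

pivot columns: 0, 1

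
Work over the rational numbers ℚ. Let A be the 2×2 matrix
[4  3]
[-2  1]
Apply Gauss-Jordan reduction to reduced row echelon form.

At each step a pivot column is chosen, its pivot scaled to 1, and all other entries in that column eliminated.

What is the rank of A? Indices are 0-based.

rank = 2

[1] R0 /= 4  ⇒  (1, 3/4)
     R1 -= -2·R0  ⇒  (0, 5/2)
[2] R1 /= 5/2  ⇒  (0, 1)
     R0 -= 3/4·R1  ⇒  (1, 0)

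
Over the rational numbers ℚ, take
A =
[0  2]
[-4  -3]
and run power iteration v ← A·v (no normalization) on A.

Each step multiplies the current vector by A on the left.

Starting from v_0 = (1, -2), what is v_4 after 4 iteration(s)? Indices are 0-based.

v_0 = (1, -2).
v_1 = A·v_0 = (-4, 2).
v_2 = A·v_1 = (4, 10).
v_3 = A·v_2 = (20, -46).
v_4 = A·v_3 = (-92, 58).

v_4 = (-92, 58)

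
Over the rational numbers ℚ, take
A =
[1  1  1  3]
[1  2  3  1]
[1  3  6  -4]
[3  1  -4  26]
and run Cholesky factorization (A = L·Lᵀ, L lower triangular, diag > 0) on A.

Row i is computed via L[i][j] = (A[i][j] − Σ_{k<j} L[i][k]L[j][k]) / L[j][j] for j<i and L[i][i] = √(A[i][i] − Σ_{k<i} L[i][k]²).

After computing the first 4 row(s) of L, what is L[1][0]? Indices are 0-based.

Step 1: L[0][0] = √(1) = 1.
  L[1][0] = (1) / L[0][0] = 1.
Step 2: L[1][1] = √(1) = 1.
  L[2][0] = (1) / L[0][0] = 1.
  L[2][1] = (2) / L[1][1] = 2.
Step 3: L[2][2] = √(1) = 1.
  L[3][0] = (3) / L[0][0] = 3.
  L[3][1] = (-2) / L[1][1] = -2.
  L[3][2] = (-3) / L[2][2] = -3.
Step 4: L[3][3] = √(4) = 2.

L[1][0] = 1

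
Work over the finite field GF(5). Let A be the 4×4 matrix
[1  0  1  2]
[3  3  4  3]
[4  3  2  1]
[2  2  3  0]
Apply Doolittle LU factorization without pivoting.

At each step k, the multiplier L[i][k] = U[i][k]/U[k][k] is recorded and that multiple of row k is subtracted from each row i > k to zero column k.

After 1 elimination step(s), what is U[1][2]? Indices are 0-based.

k=0: U[0][0]=1
  eliminate (1,0): mult=3, new row 1: (0, 3, 1, 2); set L[1][0]=3
  eliminate (2,0): mult=4, new row 2: (0, 3, 3, 3); set L[2][0]=4
  eliminate (3,0): mult=2, new row 3: (0, 2, 1, 1); set L[3][0]=2

U[1][2] = 1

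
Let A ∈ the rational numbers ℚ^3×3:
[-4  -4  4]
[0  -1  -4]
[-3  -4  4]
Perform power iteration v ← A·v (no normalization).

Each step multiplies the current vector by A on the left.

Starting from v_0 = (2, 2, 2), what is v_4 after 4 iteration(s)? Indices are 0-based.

v_0 = (2, 2, 2).
v_1 = A·v_0 = (-8, -10, -6).
v_2 = A·v_1 = (48, 34, 40).
v_3 = A·v_2 = (-168, -194, -120).
v_4 = A·v_3 = (968, 674, 800).

v_4 = (968, 674, 800)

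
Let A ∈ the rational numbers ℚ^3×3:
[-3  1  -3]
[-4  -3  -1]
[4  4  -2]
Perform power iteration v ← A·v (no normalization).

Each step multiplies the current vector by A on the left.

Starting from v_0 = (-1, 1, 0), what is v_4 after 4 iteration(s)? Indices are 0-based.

v_4 = (699, 101, 460)

v_0 = (-1, 1, 0).
v_1 = A·v_0 = (4, 1, 0).
v_2 = A·v_1 = (-11, -19, 20).
v_3 = A·v_2 = (-46, 81, -160).
v_4 = A·v_3 = (699, 101, 460).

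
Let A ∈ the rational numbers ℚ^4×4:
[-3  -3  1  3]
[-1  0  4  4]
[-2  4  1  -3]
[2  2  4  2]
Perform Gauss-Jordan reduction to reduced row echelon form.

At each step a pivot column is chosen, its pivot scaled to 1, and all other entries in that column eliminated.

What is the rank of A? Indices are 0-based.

pivot(0,0)=-3: scale R0 → (1, 1, -1/3, -1)
  clear (1,0): R1 −= (-1)R0 → (0, 1, 11/3, 3)
  clear (2,0): R2 −= (-2)R0 → (0, 6, 1/3, -5)
  clear (3,0): R3 −= (2)R0 → (0, 0, 14/3, 4)
pivot(1,1)=1: scale R1 → (0, 1, 11/3, 3)
  clear (0,1): R0 −= (1)R1 → (1, 0, -4, -4)
  clear (2,1): R2 −= (6)R1 → (0, 0, -65/3, -23)
pivot(2,2)=-65/3: scale R2 → (0, 0, 1, 69/65)
  clear (0,2): R0 −= (-4)R2 → (1, 0, 0, 16/65)
  clear (1,2): R1 −= (11/3)R2 → (0, 1, 0, -58/65)
  clear (3,2): R3 −= (14/3)R2 → (0, 0, 0, -62/65)
pivot(3,3)=-62/65: scale R3 → (0, 0, 0, 1)
  clear (0,3): R0 −= (16/65)R3 → (1, 0, 0, 0)
  clear (1,3): R1 −= (-58/65)R3 → (0, 1, 0, 0)
  clear (2,3): R2 −= (69/65)R3 → (0, 0, 1, 0)

rank = 4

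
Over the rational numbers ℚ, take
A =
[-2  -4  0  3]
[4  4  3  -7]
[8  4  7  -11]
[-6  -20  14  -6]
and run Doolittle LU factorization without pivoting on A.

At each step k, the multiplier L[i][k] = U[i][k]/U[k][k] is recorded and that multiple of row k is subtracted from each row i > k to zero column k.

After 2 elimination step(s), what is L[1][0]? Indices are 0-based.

[col 0] pivot -2
  R1 -= -2*R0 → (0, -4, 3, -1)  (L[1][0] := -2)
  R2 -= -4*R0 → (0, -12, 7, 1)  (L[2][0] := -4)
  R3 -= 3*R0 → (0, -8, 14, -15)  (L[3][0] := 3)
[col 1] pivot -4
  R2 -= 3*R1 → (0, 0, -2, 4)  (L[2][1] := 3)
  R3 -= 2*R1 → (0, 0, 8, -13)  (L[3][1] := 2)

L[1][0] = -2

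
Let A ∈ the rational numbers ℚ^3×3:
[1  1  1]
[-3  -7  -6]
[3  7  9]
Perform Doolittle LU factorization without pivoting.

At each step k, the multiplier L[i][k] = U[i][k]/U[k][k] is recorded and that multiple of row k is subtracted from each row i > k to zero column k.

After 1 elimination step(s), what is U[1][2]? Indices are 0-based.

U[1][2] = -3

k=0: U[0][0]=1
  eliminate (1,0): mult=-3, new row 1: (0, -4, -3); set L[1][0]=-3
  eliminate (2,0): mult=3, new row 2: (0, 4, 6); set L[2][0]=3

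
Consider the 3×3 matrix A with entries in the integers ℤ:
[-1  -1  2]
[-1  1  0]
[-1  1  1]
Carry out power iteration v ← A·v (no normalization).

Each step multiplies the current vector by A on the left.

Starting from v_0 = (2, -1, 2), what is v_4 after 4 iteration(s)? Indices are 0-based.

v_0 = (2, -1, 2).
v_1 = A·v_0 = (3, -3, -1).
v_2 = A·v_1 = (-2, -6, -7).
v_3 = A·v_2 = (-6, -4, -11).
v_4 = A·v_3 = (-12, 2, -9).

v_4 = (-12, 2, -9)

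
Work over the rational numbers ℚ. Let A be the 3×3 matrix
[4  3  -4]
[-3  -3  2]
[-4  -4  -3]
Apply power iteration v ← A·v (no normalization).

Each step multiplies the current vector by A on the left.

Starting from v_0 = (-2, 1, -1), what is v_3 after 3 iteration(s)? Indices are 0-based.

v_0 = (-2, 1, -1).
v_1 = A·v_0 = (-1, 1, 7).
v_2 = A·v_1 = (-29, 14, -21).
v_3 = A·v_2 = (10, 3, 123).

v_3 = (10, 3, 123)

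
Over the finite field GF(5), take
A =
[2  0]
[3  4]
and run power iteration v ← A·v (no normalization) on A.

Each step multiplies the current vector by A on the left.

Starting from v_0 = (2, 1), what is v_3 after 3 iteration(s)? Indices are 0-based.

v_3 = (1, 2)

v_0 = (2, 1).
v_1 = A·v_0 = (4, 0).
v_2 = A·v_1 = (3, 2).
v_3 = A·v_2 = (1, 2).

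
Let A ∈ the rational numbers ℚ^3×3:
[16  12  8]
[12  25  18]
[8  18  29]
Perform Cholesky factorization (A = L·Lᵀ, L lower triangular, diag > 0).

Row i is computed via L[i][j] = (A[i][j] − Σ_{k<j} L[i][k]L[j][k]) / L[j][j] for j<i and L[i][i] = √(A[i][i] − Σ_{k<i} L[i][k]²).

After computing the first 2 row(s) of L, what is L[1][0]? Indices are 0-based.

Step 1: L[0][0] = √(16) = 4.
  L[1][0] = (12) / L[0][0] = 3.
Step 2: L[1][1] = √(16) = 4.

L[1][0] = 3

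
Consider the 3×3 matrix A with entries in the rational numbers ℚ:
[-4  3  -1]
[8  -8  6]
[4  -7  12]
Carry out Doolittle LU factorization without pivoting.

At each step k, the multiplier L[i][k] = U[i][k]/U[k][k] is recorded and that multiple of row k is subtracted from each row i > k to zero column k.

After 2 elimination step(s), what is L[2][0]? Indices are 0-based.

k=0: U[0][0]=-4
  eliminate (1,0): mult=-2, new row 1: (0, -2, 4); set L[1][0]=-2
  eliminate (2,0): mult=-1, new row 2: (0, -4, 11); set L[2][0]=-1
k=1: U[1][1]=-2
  eliminate (2,1): mult=2, new row 2: (0, 0, 3); set L[2][1]=2

L[2][0] = -1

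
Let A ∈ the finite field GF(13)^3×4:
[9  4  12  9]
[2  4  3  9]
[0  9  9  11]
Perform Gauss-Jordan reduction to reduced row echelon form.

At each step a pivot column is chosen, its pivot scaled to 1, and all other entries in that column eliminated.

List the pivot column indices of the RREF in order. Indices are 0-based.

pivot columns: 0, 1, 2

[1] R0 /= 9  ⇒  (1, 12, 10, 1)
     R1 -= 2·R0  ⇒  (0, 6, 9, 7)
[2] R1 /= 6  ⇒  (0, 1, 8, 12)
     R0 -= 12·R1  ⇒  (1, 0, 5, 0)
     R2 -= 9·R1  ⇒  (0, 0, 2, 7)
[3] R2 /= 2  ⇒  (0, 0, 1, 10)
     R0 -= 5·R2  ⇒  (1, 0, 0, 2)
     R1 -= 8·R2  ⇒  (0, 1, 0, 10)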